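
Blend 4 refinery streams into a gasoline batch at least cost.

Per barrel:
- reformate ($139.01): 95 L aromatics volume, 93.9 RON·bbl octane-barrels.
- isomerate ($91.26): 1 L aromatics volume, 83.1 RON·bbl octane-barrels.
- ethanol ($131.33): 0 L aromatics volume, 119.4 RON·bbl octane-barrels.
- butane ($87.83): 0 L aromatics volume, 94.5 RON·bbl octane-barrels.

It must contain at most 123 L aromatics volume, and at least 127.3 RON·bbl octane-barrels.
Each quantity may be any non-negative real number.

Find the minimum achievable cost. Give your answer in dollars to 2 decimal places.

$118.31

This is a linear program. Let x1 = barrels of reformate, x2 = barrels of isomerate, x3 = barrels of ethanol, x4 = barrels of butane.
Minimize 139.01x1 + 91.26x2 + 131.33x3 + 87.83x4 subject to:
  95x1 + 1x2 ≤ 123   (aromatics volume)
  93.9x1 + 83.1x2 + 119.4x3 + 94.5x4 ≥ 127.3   (octane-barrels)
  x1, x2, x3, x4 ≥ 0.
The optimal basis is {butane}; reformate, isomerate, ethanol drop out. Binding constraint: octane-barrels.
So butane = 1.347 barrels.
Cost = 87.83·1.347 = 118.3070.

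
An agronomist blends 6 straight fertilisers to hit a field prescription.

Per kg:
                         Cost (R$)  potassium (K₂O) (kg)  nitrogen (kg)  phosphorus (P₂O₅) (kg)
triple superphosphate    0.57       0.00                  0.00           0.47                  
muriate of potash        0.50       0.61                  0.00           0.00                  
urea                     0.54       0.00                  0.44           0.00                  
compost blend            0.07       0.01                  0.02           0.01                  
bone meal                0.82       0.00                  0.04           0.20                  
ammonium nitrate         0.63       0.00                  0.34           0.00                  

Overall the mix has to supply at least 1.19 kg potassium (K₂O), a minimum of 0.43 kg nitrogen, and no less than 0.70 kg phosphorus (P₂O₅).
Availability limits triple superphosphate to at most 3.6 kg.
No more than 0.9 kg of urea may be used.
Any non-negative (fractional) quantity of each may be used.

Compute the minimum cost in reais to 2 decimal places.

R$2.37

Let x1 = kg of triple superphosphate, x2 = kg of muriate of potash, x3 = kg of urea, x4 = kg of compost blend, x5 = kg of bone meal, x6 = kg of ammonium nitrate.
min 0.57x1 + 0.5x2 + 0.54x3 + 0.07x4 + 0.82x5 + 0.63x6 s.t.:
  0.61x2 + 0.01x4 ≥ 1.19   (potassium (K₂O))
  0.44x3 + 0.02x4 + 0.04x5 + 0.34x6 ≥ 0.43   (nitrogen)
  0.47x1 + 0.01x4 + 0.2x5 ≥ 0.7   (phosphorus (P₂O₅))
  x1 ≤ 3.6
  x3 ≤ 0.9
  x1, x2, x3, x4, x5, x6 ≥ 0.
The optimal basis is {triple superphosphate, muriate of potash, urea, ammonium nitrate}; compost blend, bone meal drop out. Binding constraints: potassium (K₂O), nitrogen, phosphorus (P₂O₅), the urea cap.
So triple superphosphate = 1.489 kg, muriate of potash = 1.951 kg, urea = 0.9 kg, ammonium nitrate = 0.1 kg.
Cost = 0.57·1.489 + 0.5·1.951 + 0.54·0.9 + 0.63·0.1 = 2.3732.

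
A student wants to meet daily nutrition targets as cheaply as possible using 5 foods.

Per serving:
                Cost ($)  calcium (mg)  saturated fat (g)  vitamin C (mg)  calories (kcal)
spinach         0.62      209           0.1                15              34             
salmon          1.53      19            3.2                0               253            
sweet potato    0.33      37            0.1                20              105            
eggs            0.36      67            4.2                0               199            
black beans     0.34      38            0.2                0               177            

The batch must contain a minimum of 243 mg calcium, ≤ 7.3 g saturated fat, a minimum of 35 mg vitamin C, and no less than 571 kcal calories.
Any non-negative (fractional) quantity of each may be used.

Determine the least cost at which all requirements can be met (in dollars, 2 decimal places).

$1.41

This is a linear program. Let x1 = servings of spinach, x2 = servings of salmon, x3 = servings of sweet potato, x4 = servings of eggs, x5 = servings of black beans.
min 0.62x1 + 1.53x2 + 0.33x3 + 0.36x4 + 0.34x5 s.t.:
  209x1 + 19x2 + 37x3 + 67x4 + 38x5 ≥ 243   (calcium)
  0.1x1 + 3.2x2 + 0.1x3 + 4.2x4 + 0.2x5 ≤ 7.3   (saturated fat)
  15x1 + 20x3 ≥ 35   (vitamin C)
  34x1 + 253x2 + 105x3 + 199x4 + 177x5 ≥ 571   (calories)
  x1, x2, x3, x4, x5 ≥ 0.
The optimal basis is {spinach, sweet potato, eggs, black beans}; salmon drops out. There the calcium, saturated fat, vitamin C, calories constraints are tight.
So spinach = 0.285 servings, sweet potato = 1.536 servings, eggs = 1.677 servings, black beans = 0.3746 servings.
Cost = 0.62·0.285 + 0.33·1.536 + 0.36·1.677 + 0.34·0.3746 = 1.4147.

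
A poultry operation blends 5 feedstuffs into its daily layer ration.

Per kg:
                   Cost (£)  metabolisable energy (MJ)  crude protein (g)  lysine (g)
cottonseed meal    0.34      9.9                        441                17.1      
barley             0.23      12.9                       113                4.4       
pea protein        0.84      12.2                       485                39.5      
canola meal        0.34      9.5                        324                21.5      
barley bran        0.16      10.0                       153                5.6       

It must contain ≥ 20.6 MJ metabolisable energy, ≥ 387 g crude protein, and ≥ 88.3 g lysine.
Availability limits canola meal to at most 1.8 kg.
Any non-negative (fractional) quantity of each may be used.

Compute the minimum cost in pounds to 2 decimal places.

£1.60

This is a linear program. Let x1 = kg of cottonseed meal, x2 = kg of barley, x3 = kg of pea protein, x4 = kg of canola meal, x5 = kg of barley bran.
Minimise 0.34x1 + 0.23x2 + 0.84x3 + 0.34x4 + 0.16x5 with:
  9.9x1 + 12.9x2 + 12.2x3 + 9.5x4 + 10x5 ≥ 20.6   (metabolisable energy)
  441x1 + 113x2 + 485x3 + 324x4 + 153x5 ≥ 387   (crude protein)
  17.1x1 + 4.4x2 + 39.5x3 + 21.5x4 + 5.6x5 ≥ 88.3   (lysine)
  x4 ≤ 1.8
  x1, x2, x3, x4, x5 ≥ 0.
The optimal basis is {cottonseed meal, canola meal}; barley, pea protein, barley bran drop out. There the lysine and the canola meal cap constraints are tight.
Solving gives x1 = 2.901, x4 = 1.8.
Objective = 0.34·2.901 + 0.34·1.8 = 1.5983.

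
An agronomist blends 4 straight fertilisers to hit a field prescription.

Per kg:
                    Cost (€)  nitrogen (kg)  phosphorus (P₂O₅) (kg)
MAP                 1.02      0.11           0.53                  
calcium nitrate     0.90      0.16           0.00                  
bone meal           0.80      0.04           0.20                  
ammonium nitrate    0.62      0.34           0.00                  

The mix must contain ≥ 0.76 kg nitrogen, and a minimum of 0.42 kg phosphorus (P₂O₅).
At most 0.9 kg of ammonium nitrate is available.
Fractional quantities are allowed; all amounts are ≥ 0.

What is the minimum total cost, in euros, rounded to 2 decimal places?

Let x1 = kg of MAP, x2 = kg of calcium nitrate, x3 = kg of bone meal, x4 = kg of ammonium nitrate.
Minimise 1.02x1 + 0.9x2 + 0.8x3 + 0.62x4 s.t.:
  0.11x1 + 0.16x2 + 0.04x3 + 0.34x4 ≥ 0.76   (nitrogen)
  0.53x1 + 0.2x3 ≥ 0.42   (phosphorus (P₂O₅))
  x4 ≤ 0.9
  x1, x2, x3, x4 ≥ 0.
The optimal basis is {MAP, calcium nitrate, ammonium nitrate}; bone meal drops out. The nitrogen, phosphorus (P₂O₅), the ammonium nitrate cap requirements are met with equality.
Optimal quantities: MAP = 0.7925 kg, calcium nitrate = 2.293 kg, ammonium nitrate = 0.9 kg.
Hence cost = 1.02·0.7925 + 0.9·2.293 + 0.62·0.9 = €3.4301.

€3.43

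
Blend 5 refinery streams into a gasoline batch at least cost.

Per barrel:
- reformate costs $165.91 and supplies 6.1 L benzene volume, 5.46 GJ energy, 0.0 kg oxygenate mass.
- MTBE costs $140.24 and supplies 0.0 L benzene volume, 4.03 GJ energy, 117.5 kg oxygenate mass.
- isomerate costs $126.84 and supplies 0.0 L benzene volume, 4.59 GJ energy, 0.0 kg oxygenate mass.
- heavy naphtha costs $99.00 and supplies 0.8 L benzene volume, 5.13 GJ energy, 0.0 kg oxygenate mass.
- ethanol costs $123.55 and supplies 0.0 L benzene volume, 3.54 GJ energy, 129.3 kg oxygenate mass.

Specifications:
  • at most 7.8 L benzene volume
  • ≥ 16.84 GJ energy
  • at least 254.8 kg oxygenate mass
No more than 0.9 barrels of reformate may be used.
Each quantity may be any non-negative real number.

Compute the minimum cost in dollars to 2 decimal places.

Let x1 = barrels of reformate, x2 = barrels of MTBE, x3 = barrels of isomerate, x4 = barrels of heavy naphtha, x5 = barrels of ethanol.
Minimise 165.91x1 + 140.24x2 + 126.84x3 + 99x4 + 123.55x5 with:
  6.1x1 + 0.8x4 ≤ 7.8   (benzene volume)
  5.46x1 + 4.03x2 + 4.59x3 + 5.13x4 + 3.54x5 ≥ 16.84   (energy)
  117.5x2 + 129.3x5 ≥ 254.8   (oxygenate mass)
  x1 ≤ 0.9
  x1, x2, x3, x4, x5 ≥ 0.
At the optimum only heavy naphtha, ethanol are positive (reformate, MTBE, isomerate = 0). Binding constraints: energy and oxygenate mass.
That vertex is x4 = 1.92281, x5 = 1.97061.
Cost = 99·1.92281 + 123.55·1.97061 = 433.8271.

$433.83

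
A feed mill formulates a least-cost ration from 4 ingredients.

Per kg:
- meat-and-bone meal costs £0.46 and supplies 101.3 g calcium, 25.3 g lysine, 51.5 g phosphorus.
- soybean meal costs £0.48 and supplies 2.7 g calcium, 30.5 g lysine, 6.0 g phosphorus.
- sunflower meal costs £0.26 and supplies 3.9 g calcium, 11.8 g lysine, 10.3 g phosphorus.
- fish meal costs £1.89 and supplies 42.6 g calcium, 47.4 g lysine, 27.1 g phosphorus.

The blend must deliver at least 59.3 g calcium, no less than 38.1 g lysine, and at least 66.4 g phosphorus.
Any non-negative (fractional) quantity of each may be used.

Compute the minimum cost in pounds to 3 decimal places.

£0.678

Set it up as a linear program. Let x1 = kg of meat-and-bone meal, x2 = kg of soybean meal, x3 = kg of sunflower meal, x4 = kg of fish meal.
min 0.46x1 + 0.48x2 + 0.26x3 + 1.89x4 s.t.:
  101.3x1 + 2.7x2 + 3.9x3 + 42.6x4 ≥ 59.3   (calcium)
  25.3x1 + 30.5x2 + 11.8x3 + 47.4x4 ≥ 38.1   (lysine)
  51.5x1 + 6x2 + 10.3x3 + 27.1x4 ≥ 66.4   (phosphorus)
  x1, x2, x3, x4 ≥ 0.
At the optimum only meat-and-bone meal, soybean meal are positive (sunflower meal, fish meal = 0). The lysine and phosphorus requirements are met with equality.
Optimal quantities: meat-and-bone meal = 1.266 kg, soybean meal = 0.1989 kg.
Total cost: 0.46·1.266 + 0.48·0.1989 = 0.67783.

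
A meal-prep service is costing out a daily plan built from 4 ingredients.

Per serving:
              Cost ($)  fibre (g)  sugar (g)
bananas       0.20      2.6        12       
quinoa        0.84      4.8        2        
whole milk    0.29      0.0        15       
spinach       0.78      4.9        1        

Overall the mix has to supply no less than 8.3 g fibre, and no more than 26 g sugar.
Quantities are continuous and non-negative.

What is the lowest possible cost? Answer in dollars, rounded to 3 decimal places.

$0.868

This is a linear program. Let x1 = servings of bananas, x2 = servings of quinoa, x3 = servings of whole milk, x4 = servings of spinach.
min 0.2x1 + 0.84x2 + 0.29x3 + 0.78x4 s.t.:
  2.6x1 + 4.8x2 + 4.9x4 ≥ 8.3   (fibre)
  12x1 + 2x2 + 15x3 + 1x4 ≤ 26   (sugar)
  x1, x2, x3, x4 ≥ 0.
The cheapest feasible vertex uses only bananas, spinach; quinoa, whole milk are not used. There the fibre and sugar constraints are tight.
That vertex is x1 = 2.119, x4 = 0.5694.
Objective = 0.2·2.119 + 0.78·0.5694 = 0.86793.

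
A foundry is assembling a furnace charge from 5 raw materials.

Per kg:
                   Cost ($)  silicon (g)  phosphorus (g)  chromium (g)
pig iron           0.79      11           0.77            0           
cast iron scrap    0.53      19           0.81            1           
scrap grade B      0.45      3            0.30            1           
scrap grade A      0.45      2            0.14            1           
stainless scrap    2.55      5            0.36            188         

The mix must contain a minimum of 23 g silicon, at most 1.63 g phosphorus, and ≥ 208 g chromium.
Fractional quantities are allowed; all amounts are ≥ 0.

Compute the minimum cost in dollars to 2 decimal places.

Let x1 = kg of pig iron, x2 = kg of cast iron scrap, x3 = kg of scrap grade B, x4 = kg of scrap grade A, x5 = kg of stainless scrap.
Minimize 0.79x1 + 0.53x2 + 0.45x3 + 0.45x4 + 2.55x5 subject to:
  11x1 + 19x2 + 3x3 + 2x4 + 5x5 ≥ 23   (silicon)
  0.77x1 + 0.81x2 + 0.3x3 + 0.14x4 + 0.36x5 ≤ 1.63   (phosphorus)
  1x2 + 1x3 + 1x4 + 188x5 ≥ 208   (chromium)
  x1, x2, x3, x4, x5 ≥ 0.
The optimal basis is {cast iron scrap, stainless scrap}; pig iron, scrap grade B, scrap grade A drop out. The silicon and chromium requirements are met with equality.
That vertex is x2 = 0.9207, x5 = 1.101.
Cost = 0.53·0.9207 + 2.55·1.101 = 3.2955.

$3.30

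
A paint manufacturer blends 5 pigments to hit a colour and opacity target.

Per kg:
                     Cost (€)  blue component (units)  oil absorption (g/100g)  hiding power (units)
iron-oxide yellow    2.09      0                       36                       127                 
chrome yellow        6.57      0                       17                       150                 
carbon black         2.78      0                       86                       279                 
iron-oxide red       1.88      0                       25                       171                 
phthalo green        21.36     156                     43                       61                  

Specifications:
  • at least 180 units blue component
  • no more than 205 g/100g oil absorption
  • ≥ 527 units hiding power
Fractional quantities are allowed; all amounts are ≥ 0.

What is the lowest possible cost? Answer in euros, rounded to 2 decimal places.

Set it up as a linear program. Let x1 = kg of iron-oxide yellow, x2 = kg of chrome yellow, x3 = kg of carbon black, x4 = kg of iron-oxide red, x5 = kg of phthalo green.
min 2.09x1 + 6.57x2 + 2.78x3 + 1.88x4 + 21.36x5 with:
  156x5 ≥ 180   (blue component)
  36x1 + 17x2 + 86x3 + 25x4 + 43x5 ≤ 205   (oil absorption)
  127x1 + 150x2 + 279x3 + 171x4 + 61x5 ≥ 527   (hiding power)
  x1, x2, x3, x4, x5 ≥ 0.
At the optimum only carbon black, phthalo green are positive (iron-oxide yellow, chrome yellow, iron-oxide red = 0). There the blue component and hiding power constraints are tight.
So carbon black = 1.637 kg, phthalo green = 1.154 kg.
Objective = 2.78·1.637 + 21.36·1.154 = 29.2003.

€29.20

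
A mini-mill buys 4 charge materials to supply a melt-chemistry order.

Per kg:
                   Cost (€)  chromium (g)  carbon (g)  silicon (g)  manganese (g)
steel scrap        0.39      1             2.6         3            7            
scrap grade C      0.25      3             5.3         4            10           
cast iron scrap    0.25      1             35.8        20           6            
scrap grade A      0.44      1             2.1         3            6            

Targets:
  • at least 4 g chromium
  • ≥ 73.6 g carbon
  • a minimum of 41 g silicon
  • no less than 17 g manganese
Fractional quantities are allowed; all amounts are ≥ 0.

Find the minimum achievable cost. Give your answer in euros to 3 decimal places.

Treat it as an LP. Let x1 = kg of steel scrap, x2 = kg of scrap grade C, x3 = kg of cast iron scrap, x4 = kg of scrap grade A.
Minimize 0.39x1 + 0.25x2 + 0.25x3 + 0.44x4 s.t.:
  1x1 + 3x2 + 1x3 + 1x4 ≥ 4   (chromium)
  2.6x1 + 5.3x2 + 35.8x3 + 2.1x4 ≥ 73.6   (carbon)
  3x1 + 4x2 + 20x3 + 3x4 ≥ 41   (silicon)
  7x1 + 10x2 + 6x3 + 6x4 ≥ 17   (manganese)
  x1, x2, x3, x4 ≥ 0.
The minimum-cost mix takes nothing from steel scrap, scrap grade A — only scrap grade C, cast iron scrap. Binding constraints: chromium and carbon.
That vertex is x2 = 0.6817, x3 = 1.955.
Cost = 0.25·0.6817 + 0.25·1.955 = 0.65918.

€0.659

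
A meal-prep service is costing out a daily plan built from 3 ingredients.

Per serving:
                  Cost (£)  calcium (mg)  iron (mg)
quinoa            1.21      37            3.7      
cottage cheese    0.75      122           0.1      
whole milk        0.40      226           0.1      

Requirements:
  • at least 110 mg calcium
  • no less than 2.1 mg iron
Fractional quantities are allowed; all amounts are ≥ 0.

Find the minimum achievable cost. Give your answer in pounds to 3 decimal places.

£0.832

Let x1 = servings of quinoa, x2 = servings of cottage cheese, x3 = servings of whole milk.
Minimise 1.21x1 + 0.75x2 + 0.4x3 s.t.:
  37x1 + 122x2 + 226x3 ≥ 110   (calcium)
  3.7x1 + 0.1x2 + 0.1x3 ≥ 2.1   (iron)
  x1, x2, x3 ≥ 0.
The minimum-cost mix takes nothing from cottage cheese — only quinoa, whole milk. Binding constraints: calcium and iron.
Optimal quantities: quinoa = 0.5569 servings, whole milk = 0.3956 servings.
Hence cost = 1.21·0.5569 + 0.4·0.3956 = £0.83209.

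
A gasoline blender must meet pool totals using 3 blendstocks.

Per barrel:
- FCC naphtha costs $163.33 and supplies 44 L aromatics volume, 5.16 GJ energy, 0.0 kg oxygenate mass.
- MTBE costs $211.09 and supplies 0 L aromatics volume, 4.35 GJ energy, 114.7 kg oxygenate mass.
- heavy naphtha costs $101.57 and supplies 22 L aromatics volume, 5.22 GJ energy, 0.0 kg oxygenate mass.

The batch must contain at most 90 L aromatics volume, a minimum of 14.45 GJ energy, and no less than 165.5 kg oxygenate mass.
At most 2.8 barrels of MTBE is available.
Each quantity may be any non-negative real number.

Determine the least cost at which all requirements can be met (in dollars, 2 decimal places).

Let x1 = barrels of FCC naphtha, x2 = barrels of MTBE, x3 = barrels of heavy naphtha.
min 163.33x1 + 211.09x2 + 101.57x3 with:
  44x1 + 22x3 ≤ 90   (aromatics volume)
  5.16x1 + 4.35x2 + 5.22x3 ≥ 14.45   (energy)
  114.7x2 ≥ 165.5   (oxygenate mass)
  x2 ≤ 2.8
  x1, x2, x3 ≥ 0.
The optimal basis is {MTBE, heavy naphtha}; FCC naphtha drops out. There the energy and oxygenate mass constraints are tight.
Solving gives x2 = 1.4429, x3 = 1.5658.
Total cost: 211.09·1.4429 + 101.57·1.5658 = 463.6201.

$463.62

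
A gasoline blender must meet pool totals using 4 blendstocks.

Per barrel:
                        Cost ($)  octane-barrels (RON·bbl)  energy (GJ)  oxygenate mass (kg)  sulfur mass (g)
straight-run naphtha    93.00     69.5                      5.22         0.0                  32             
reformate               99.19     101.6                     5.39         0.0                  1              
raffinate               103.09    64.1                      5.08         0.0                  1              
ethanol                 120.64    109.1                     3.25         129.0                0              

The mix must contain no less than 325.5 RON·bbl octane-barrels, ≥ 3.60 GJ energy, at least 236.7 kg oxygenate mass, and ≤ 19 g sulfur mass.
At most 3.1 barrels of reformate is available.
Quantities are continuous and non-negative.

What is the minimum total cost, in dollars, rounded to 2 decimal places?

Treat it as an LP. Let x1 = barrels of straight-run naphtha, x2 = barrels of reformate, x3 = barrels of raffinate, x4 = barrels of ethanol.
Minimise 93x1 + 99.19x2 + 103.09x3 + 120.64x4 subject to:
  69.5x1 + 101.6x2 + 64.1x3 + 109.1x4 ≥ 325.5   (octane-barrels)
  5.22x1 + 5.39x2 + 5.08x3 + 3.25x4 ≥ 3.6   (energy)
  129x4 ≥ 236.7   (oxygenate mass)
  32x1 + 1x2 + 1x3 ≤ 19   (sulfur mass)
  x2 ≤ 3.1
  x1, x2, x3, x4 ≥ 0.
The minimum-cost mix takes nothing from straight-run naphtha, raffinate — only reformate, ethanol. There the octane-barrels and oxygenate mass constraints are tight.
That vertex is x2 = 1.2334, x4 = 1.8349.
Hence cost = 99.19·1.2334 + 120.64·1.8349 = $343.7033.

$343.70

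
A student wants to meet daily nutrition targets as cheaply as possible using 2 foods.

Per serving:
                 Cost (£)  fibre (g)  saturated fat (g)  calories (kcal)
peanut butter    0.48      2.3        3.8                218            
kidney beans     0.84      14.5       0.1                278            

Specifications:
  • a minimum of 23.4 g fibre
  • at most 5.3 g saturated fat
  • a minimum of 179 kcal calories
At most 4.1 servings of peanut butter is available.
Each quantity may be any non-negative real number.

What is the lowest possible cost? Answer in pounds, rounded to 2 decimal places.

This is a linear program. Let x1 = servings of peanut butter, x2 = servings of kidney beans.
Minimize 0.48x1 + 0.84x2 subject to:
  2.3x1 + 14.5x2 ≥ 23.4   (fibre)
  3.8x1 + 0.1x2 ≤ 5.3   (saturated fat)
  218x1 + 278x2 ≥ 179   (calories)
  x1 ≤ 4.1
  x1, x2 ≥ 0.
The optimal basis is {kidney beans}; peanut butter drops out. There the fibre constraint is tight.
That vertex is x2 = 1.614.
Total cost: 0.84·1.614 = 1.3558.

£1.36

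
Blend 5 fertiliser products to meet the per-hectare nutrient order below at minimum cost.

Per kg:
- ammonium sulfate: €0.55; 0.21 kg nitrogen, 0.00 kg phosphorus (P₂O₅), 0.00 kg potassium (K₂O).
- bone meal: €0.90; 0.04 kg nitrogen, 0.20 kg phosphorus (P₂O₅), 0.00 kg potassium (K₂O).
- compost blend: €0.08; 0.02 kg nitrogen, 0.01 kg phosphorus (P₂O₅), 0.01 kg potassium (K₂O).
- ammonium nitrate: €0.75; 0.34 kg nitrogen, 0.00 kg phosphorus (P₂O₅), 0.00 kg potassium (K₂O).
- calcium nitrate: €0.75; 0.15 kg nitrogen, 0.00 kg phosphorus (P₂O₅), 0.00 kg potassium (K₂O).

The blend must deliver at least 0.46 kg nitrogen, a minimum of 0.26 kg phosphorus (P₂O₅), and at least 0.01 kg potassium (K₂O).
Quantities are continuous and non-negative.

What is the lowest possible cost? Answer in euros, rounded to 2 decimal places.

€1.96

This is a linear program. Let x1 = kg of ammonium sulfate, x2 = kg of bone meal, x3 = kg of compost blend, x4 = kg of ammonium nitrate, x5 = kg of calcium nitrate.
Minimise 0.55x1 + 0.9x2 + 0.08x3 + 0.75x4 + 0.75x5 s.t.:
  0.21x1 + 0.04x2 + 0.02x3 + 0.34x4 + 0.15x5 ≥ 0.46   (nitrogen)
  0.2x2 + 0.01x3 ≥ 0.26   (phosphorus (P₂O₅))
  0.01x3 ≥ 0.01   (potassium (K₂O))
  x1, x2, x3, x4, x5 ≥ 0.
The cheapest feasible vertex uses only bone meal, compost blend; ammonium sulfate, ammonium nitrate, calcium nitrate are not used. Binding constraints: nitrogen and phosphorus (P₂O₅).
Solving gives x2 = 0.1667, x3 = 22.67.
Total cost: 0.9·0.1667 + 0.08·22.67 = 1.9636.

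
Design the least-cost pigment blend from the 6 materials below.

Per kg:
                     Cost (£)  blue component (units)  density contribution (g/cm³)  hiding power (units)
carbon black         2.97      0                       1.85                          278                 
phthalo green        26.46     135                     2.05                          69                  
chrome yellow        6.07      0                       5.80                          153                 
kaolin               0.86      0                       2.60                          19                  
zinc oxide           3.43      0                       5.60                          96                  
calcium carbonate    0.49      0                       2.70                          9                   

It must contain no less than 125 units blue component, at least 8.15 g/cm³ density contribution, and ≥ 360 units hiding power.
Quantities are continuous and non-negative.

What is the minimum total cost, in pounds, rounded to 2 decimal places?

This is a linear program. Let x1 = kg of carbon black, x2 = kg of phthalo green, x3 = kg of chrome yellow, x4 = kg of kaolin, x5 = kg of zinc oxide, x6 = kg of calcium carbonate.
min 2.97x1 + 26.46x2 + 6.07x3 + 0.86x4 + 3.43x5 + 0.49x6 s.t.:
  135x2 ≥ 125   (blue component)
  1.85x1 + 2.05x2 + 5.8x3 + 2.6x4 + 5.6x5 + 2.7x6 ≥ 8.15   (density contribution)
  278x1 + 69x2 + 153x3 + 19x4 + 96x5 + 9x6 ≥ 360   (hiding power)
  x1, x2, x3, x4, x5, x6 ≥ 0.
The minimum-cost mix takes nothing from chrome yellow, kaolin, zinc oxide — only carbon black, phthalo green, calcium carbonate. The blue component, density contribution, hiding power requirements are met with equality.
So carbon black = 1.013 kg, phthalo green = 0.9259 kg, calcium carbonate = 1.622 kg.
Hence cost = 2.97·1.013 + 26.46·0.9259 + 0.49·1.622 = £28.3027.

£28.30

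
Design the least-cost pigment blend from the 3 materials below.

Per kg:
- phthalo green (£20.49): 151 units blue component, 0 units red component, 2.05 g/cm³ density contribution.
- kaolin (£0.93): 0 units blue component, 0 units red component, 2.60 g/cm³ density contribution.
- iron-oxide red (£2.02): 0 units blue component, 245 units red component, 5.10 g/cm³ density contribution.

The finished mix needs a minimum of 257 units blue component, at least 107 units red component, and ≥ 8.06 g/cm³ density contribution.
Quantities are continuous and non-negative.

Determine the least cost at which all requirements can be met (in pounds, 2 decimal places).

Let x1 = kg of phthalo green, x2 = kg of kaolin, x3 = kg of iron-oxide red.
min 20.49x1 + 0.93x2 + 2.02x3 s.t.:
  151x1 ≥ 257   (blue component)
  245x3 ≥ 107   (red component)
  2.05x1 + 2.6x2 + 5.1x3 ≥ 8.06   (density contribution)
  x1, x2, x3 ≥ 0.
The optimal mix uses every input. The blue component, red component, density contribution requirements are met with equality.
So phthalo green = 1.702 kg, kaolin = 0.9014 kg, iron-oxide red = 0.4367 kg.
Total cost: 20.49·1.702 + 0.93·0.9014 + 2.02·0.4367 = 36.5944.

£36.59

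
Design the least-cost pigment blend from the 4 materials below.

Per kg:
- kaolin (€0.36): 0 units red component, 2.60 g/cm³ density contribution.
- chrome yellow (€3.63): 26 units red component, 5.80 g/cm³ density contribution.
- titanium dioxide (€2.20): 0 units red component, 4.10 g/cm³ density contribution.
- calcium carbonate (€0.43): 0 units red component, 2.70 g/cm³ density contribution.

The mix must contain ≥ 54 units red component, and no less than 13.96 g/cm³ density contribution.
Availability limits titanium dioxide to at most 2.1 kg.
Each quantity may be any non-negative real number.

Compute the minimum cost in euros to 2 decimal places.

Let x1 = kg of kaolin, x2 = kg of chrome yellow, x3 = kg of titanium dioxide, x4 = kg of calcium carbonate.
Minimise 0.36x1 + 3.63x2 + 2.2x3 + 0.43x4 with:
  26x2 ≥ 54   (red component)
  2.6x1 + 5.8x2 + 4.1x3 + 2.7x4 ≥ 13.96   (density contribution)
  x3 ≤ 2.1
  x1, x2, x3, x4 ≥ 0.
At the optimum only kaolin, chrome yellow are positive (titanium dioxide, calcium carbonate = 0). There the red component and density contribution constraints are tight.
That vertex is x1 = 0.7361, x2 = 2.077.
Total cost: 0.36·0.7361 + 3.63·2.077 = 7.8045.

€7.80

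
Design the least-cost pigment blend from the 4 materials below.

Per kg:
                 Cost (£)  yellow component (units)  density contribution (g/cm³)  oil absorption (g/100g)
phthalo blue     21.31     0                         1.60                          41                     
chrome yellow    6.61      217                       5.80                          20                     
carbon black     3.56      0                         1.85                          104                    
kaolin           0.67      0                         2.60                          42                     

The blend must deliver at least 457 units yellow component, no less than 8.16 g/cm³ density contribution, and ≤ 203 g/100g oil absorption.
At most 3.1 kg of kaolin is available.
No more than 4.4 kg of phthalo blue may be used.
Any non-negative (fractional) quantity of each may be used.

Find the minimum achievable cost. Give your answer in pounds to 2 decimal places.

Let x1 = kg of phthalo blue, x2 = kg of chrome yellow, x3 = kg of carbon black, x4 = kg of kaolin.
Minimize 21.31x1 + 6.61x2 + 3.56x3 + 0.67x4 with:
  217x2 ≥ 457   (yellow component)
  1.6x1 + 5.8x2 + 1.85x3 + 2.6x4 ≥ 8.16   (density contribution)
  41x1 + 20x2 + 104x3 + 42x4 ≤ 203   (oil absorption)
  x4 ≤ 3.1
  x1 ≤ 4.4
  x1, x2, x3, x4 ≥ 0.
The cheapest feasible vertex uses only chrome yellow; phthalo blue, carbon black, kaolin are not used. The yellow component requirement is met with equality.
That vertex is x2 = 2.106.
Objective = 6.61·2.106 = 13.9207.

£13.92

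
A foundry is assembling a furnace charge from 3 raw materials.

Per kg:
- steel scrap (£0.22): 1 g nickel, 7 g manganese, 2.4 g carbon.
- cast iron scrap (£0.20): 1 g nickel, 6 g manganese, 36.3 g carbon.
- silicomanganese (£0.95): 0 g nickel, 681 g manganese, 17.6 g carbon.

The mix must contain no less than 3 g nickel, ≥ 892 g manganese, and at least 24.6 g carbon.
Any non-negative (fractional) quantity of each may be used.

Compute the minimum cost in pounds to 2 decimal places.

Treat it as an LP. Let x1 = kg of steel scrap, x2 = kg of cast iron scrap, x3 = kg of silicomanganese.
Minimise 0.22x1 + 0.2x2 + 0.95x3 s.t.:
  1x1 + 1x2 ≥ 3   (nickel)
  7x1 + 6x2 + 681x3 ≥ 892   (manganese)
  2.4x1 + 36.3x2 + 17.6x3 ≥ 24.6   (carbon)
  x1, x2, x3 ≥ 0.
The optimal basis is {cast iron scrap, silicomanganese}; steel scrap drops out. There the nickel and manganese constraints are tight.
Solving gives x2 = 3, x3 = 1.283.
Objective = 0.2·3 + 0.95·1.283 = 1.8189.

£1.82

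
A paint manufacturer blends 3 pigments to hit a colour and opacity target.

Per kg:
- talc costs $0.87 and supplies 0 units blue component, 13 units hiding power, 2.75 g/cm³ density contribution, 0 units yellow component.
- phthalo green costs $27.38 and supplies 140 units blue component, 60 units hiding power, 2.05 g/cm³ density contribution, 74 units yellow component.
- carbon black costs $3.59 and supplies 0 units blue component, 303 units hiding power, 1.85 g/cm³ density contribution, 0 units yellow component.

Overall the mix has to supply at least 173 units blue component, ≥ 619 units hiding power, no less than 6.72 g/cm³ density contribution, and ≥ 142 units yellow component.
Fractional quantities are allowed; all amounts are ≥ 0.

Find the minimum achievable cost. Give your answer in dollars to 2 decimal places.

$58.51

Set it up as a linear program. Let x1 = kg of talc, x2 = kg of phthalo green, x3 = kg of carbon black.
Minimise 0.87x1 + 27.38x2 + 3.59x3 with:
  140x2 ≥ 173   (blue component)
  13x1 + 60x2 + 303x3 ≥ 619   (hiding power)
  2.75x1 + 2.05x2 + 1.85x3 ≥ 6.72   (density contribution)
  74x2 ≥ 142   (yellow component)
  x1, x2, x3 ≥ 0.
The minimum-cost mix takes nothing from talc — only phthalo green, carbon black. The hiding power and yellow component requirements are met with equality.
So phthalo green = 1.919 kg, carbon black = 1.663 kg.
Hence cost = 27.38·1.919 + 3.59·1.663 = $58.5124.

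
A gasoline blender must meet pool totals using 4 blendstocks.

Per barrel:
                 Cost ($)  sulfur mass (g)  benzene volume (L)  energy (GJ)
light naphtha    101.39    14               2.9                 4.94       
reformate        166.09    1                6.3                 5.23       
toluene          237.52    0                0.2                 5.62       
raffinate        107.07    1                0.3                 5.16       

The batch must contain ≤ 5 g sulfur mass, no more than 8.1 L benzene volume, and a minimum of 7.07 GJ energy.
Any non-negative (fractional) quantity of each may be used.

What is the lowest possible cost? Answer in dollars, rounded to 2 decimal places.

$146.39

Let x1 = barrels of light naphtha, x2 = barrels of reformate, x3 = barrels of toluene, x4 = barrels of raffinate.
Minimize 101.39x1 + 166.09x2 + 237.52x3 + 107.07x4 s.t.:
  14x1 + 1x2 + 1x4 ≤ 5   (sulfur mass)
  2.9x1 + 6.3x2 + 0.2x3 + 0.3x4 ≤ 8.1   (benzene volume)
  4.94x1 + 5.23x2 + 5.62x3 + 5.16x4 ≥ 7.07   (energy)
  x1, x2, x3, x4 ≥ 0.
The cheapest feasible vertex uses only light naphtha, raffinate; reformate, toluene are not used. Binding constraints: sulfur mass and energy.
Optimal quantities: light naphtha = 0.27831 barrels, raffinate = 1.1037 barrels.
Hence cost = 101.39·0.27831 + 107.07·1.1037 = $146.3910.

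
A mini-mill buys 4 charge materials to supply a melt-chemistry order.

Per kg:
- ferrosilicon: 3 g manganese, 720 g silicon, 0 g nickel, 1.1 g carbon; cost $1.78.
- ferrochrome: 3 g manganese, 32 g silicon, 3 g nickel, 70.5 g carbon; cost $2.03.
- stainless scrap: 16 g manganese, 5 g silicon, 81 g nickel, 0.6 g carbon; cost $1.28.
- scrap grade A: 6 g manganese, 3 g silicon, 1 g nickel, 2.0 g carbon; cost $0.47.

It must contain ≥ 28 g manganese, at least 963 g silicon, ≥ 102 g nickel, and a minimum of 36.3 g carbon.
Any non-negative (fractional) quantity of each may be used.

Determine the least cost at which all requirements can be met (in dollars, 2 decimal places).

$5.09

Treat it as an LP. Let x1 = kg of ferrosilicon, x2 = kg of ferrochrome, x3 = kg of stainless scrap, x4 = kg of scrap grade A.
min 1.78x1 + 2.03x2 + 1.28x3 + 0.47x4 subject to:
  3x1 + 3x2 + 16x3 + 6x4 ≥ 28   (manganese)
  720x1 + 32x2 + 5x3 + 3x4 ≥ 963   (silicon)
  3x2 + 81x3 + 1x4 ≥ 102   (nickel)
  1.1x1 + 70.5x2 + 0.6x3 + 2x4 ≥ 36.3   (carbon)
  x1, x2, x3, x4 ≥ 0.
All 4 inputs are positive at the optimum. There the manganese, silicon, nickel, carbon constraints are tight.
That vertex is x1 = 1.306, x2 = 0.4703, x3 = 1.236, x4 = 0.4828.
Total cost: 1.78·1.306 + 2.03·0.4703 + 1.28·1.236 + 0.47·0.4828 = 5.0884.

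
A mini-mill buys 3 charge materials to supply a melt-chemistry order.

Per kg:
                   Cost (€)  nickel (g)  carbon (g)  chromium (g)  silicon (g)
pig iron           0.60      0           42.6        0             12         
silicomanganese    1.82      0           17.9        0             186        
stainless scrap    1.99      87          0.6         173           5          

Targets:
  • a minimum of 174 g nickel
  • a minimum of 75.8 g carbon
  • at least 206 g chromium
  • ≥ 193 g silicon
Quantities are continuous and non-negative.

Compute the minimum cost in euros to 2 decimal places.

Let x1 = kg of pig iron, x2 = kg of silicomanganese, x3 = kg of stainless scrap.
Minimise 0.6x1 + 1.82x2 + 1.99x3 with:
  87x3 ≥ 174   (nickel)
  42.6x1 + 17.9x2 + 0.6x3 ≥ 75.8   (carbon)
  173x3 ≥ 206   (chromium)
  12x1 + 186x2 + 5x3 ≥ 193   (silicon)
  x1, x2, x3 ≥ 0.
The optimal mix uses every input. Binding constraints: nickel, carbon, silicon.
So pig iron = 1.375 kg, silicomanganese = 0.8952 kg, stainless scrap = 2 kg.
Hence cost = 0.6·1.375 + 1.82·0.8952 + 1.99·2 = €6.4343.

€6.43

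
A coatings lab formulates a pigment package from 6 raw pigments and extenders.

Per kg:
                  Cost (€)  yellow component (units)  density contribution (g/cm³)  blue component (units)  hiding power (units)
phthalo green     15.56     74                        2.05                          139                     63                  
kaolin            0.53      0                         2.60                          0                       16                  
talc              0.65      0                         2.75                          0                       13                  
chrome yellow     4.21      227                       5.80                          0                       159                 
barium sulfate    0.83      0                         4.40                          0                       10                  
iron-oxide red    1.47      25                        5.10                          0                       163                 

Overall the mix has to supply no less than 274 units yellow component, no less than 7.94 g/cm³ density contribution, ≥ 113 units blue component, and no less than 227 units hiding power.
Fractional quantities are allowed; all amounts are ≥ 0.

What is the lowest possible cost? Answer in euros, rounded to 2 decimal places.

€16.80

Let x1 = kg of phthalo green, x2 = kg of kaolin, x3 = kg of talc, x4 = kg of chrome yellow, x5 = kg of barium sulfate, x6 = kg of iron-oxide red.
Minimise 15.56x1 + 0.53x2 + 0.65x3 + 4.21x4 + 0.83x5 + 1.47x6 subject to:
  74x1 + 227x4 + 25x6 ≥ 274   (yellow component)
  2.05x1 + 2.6x2 + 2.75x3 + 5.8x4 + 4.4x5 + 5.1x6 ≥ 7.94   (density contribution)
  139x1 ≥ 113   (blue component)
  63x1 + 16x2 + 13x3 + 159x4 + 10x5 + 163x6 ≥ 227   (hiding power)
  x1, x2, x3, x4, x5, x6 ≥ 0.
At the optimum only phthalo green, chrome yellow, barium sulfate, iron-oxide red are positive (kaolin, talc = 0). There the yellow component, density contribution, blue component, hiding power constraints are tight.
Optimal quantities: phthalo green = 0.8129 kg, chrome yellow = 0.9224 kg, barium sulfate = 0.003023 kg, iron-oxide red = 0.1785 kg.
Total cost: 15.56·0.8129 + 4.21·0.9224 + 0.83·0.003023 + 1.47·0.1785 = 16.7969.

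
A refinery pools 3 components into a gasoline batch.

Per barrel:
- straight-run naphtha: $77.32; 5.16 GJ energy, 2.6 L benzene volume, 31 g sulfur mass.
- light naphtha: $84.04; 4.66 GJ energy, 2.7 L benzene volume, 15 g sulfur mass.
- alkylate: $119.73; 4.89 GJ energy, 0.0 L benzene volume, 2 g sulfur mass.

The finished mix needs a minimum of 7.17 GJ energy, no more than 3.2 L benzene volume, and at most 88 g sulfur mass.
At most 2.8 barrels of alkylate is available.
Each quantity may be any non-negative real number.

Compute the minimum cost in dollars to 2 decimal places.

$115.22

Let x1 = barrels of straight-run naphtha, x2 = barrels of light naphtha, x3 = barrels of alkylate.
Minimise 77.32x1 + 84.04x2 + 119.73x3 s.t.:
  5.16x1 + 4.66x2 + 4.89x3 ≥ 7.17   (energy)
  2.6x1 + 2.7x2 ≤ 3.2   (benzene volume)
  31x1 + 15x2 + 2x3 ≤ 88   (sulfur mass)
  x3 ≤ 2.8
  x1, x2, x3 ≥ 0.
At the optimum only straight-run naphtha, alkylate are positive (light naphtha = 0). Binding constraints: energy and benzene volume.
So straight-run naphtha = 1.2308 barrels, alkylate = 0.16753 barrels.
Cost = 77.32·1.2308 + 119.73·0.16753 = 115.2238.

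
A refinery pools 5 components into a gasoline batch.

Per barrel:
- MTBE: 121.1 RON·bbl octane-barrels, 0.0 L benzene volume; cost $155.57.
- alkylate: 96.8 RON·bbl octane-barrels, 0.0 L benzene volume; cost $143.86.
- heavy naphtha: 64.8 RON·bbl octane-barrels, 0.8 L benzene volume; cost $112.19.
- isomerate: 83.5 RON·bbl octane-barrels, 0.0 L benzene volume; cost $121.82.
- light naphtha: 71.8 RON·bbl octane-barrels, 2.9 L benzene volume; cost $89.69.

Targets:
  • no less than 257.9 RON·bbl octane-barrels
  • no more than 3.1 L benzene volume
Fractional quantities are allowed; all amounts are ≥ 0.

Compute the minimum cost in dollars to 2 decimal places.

This is a linear program. Let x1 = barrels of MTBE, x2 = barrels of alkylate, x3 = barrels of heavy naphtha, x4 = barrels of isomerate, x5 = barrels of light naphtha.
Minimise 155.57x1 + 143.86x2 + 112.19x3 + 121.82x4 + 89.69x5 subject to:
  121.1x1 + 96.8x2 + 64.8x3 + 83.5x4 + 71.8x5 ≥ 257.9   (octane-barrels)
  0.8x3 + 2.9x5 ≤ 3.1   (benzene volume)
  x1, x2, x3, x4, x5 ≥ 0.
The optimal basis is {MTBE, light naphtha}; alkylate, heavy naphtha, isomerate drop out. There the octane-barrels and benzene volume constraints are tight.
Solving gives x1 = 1.49586, x5 = 1.06897.
Hence cost = 155.57·1.49586 + 89.69·1.06897 = $328.5869.

$328.59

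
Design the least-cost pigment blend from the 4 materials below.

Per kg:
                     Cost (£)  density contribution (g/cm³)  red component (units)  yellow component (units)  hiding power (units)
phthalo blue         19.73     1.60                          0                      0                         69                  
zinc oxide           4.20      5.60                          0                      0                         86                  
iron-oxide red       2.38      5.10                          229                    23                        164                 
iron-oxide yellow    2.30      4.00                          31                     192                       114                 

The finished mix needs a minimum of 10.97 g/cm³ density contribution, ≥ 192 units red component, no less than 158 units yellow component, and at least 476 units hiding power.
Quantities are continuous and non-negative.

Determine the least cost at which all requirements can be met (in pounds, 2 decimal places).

£7.24

Let x1 = kg of phthalo blue, x2 = kg of zinc oxide, x3 = kg of iron-oxide red, x4 = kg of iron-oxide yellow.
Minimize 19.73x1 + 4.2x2 + 2.38x3 + 2.3x4 s.t.:
  1.6x1 + 5.6x2 + 5.1x3 + 4x4 ≥ 10.97   (density contribution)
  229x3 + 31x4 ≥ 192   (red component)
  23x3 + 192x4 ≥ 158   (yellow component)
  69x1 + 86x2 + 164x3 + 114x4 ≥ 476   (hiding power)
  x1, x2, x3, x4 ≥ 0.
The cheapest feasible vertex uses only iron-oxide red, iron-oxide yellow; phthalo blue, zinc oxide are not used. There the yellow component and hiding power constraints are tight.
Optimal quantities: iron-oxide red = 2.542 kg, iron-oxide yellow = 0.5184 kg.
Total cost: 2.38·2.542 + 2.3·0.5184 = 7.2423.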